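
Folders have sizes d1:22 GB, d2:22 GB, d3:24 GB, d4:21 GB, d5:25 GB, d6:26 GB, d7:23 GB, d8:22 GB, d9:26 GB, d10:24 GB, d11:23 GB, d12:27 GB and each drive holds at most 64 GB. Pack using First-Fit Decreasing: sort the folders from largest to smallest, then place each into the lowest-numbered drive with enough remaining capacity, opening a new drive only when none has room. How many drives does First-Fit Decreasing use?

6

Sorted descending: 27, 26, 26, 25, 24, 24, 23, 23, 22, 22, 22, 21.
Put 27 GB in drive 1; 37 GB remain.
Put 26 GB in drive 1; 11 GB remain.
Put 26 GB in drive 2; 38 GB remain.
Put 25 GB in drive 2; 13 GB remain.
Put 24 GB in drive 3; 40 GB remain.
Put 24 GB in drive 3; 16 GB remain.
Put 23 GB in drive 4; 41 GB remain.
Put 23 GB in drive 4; 18 GB remain.
Put 22 GB in drive 5; 42 GB remain.
Put 22 GB in drive 5; 20 GB remain.
Put 22 GB in drive 6; 42 GB remain.
Put 21 GB in drive 6; 21 GB remain.
Final drives: [27,26] [26,25] [24,24] [23,23] [22,22] [22,21].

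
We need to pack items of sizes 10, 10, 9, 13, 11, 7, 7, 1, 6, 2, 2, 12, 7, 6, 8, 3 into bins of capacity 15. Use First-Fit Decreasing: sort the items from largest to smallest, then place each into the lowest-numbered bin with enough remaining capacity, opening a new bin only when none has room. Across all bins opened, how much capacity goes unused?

Sorted descending: 13, 12, 11, 10, 10, 9, 8, 7, 7, 7, 6, 6, 3, 2, 2, 1.
Put 13 in bin 1; 2 remain.
Put 12 in bin 2; 3 remain.
Put 11 in bin 3; 4 remain.
Put 10 in bin 4; 5 remain.
Put 10 in bin 5; 5 remain.
Put 9 in bin 6; 6 remain.
Put 8 in bin 7; 7 remain.
Put 7 in bin 7; 0 remain.
Put 7 in bin 8; 8 remain.
Put 7 in bin 8; 1 remain.
Put 6 in bin 6; 0 remain.
Put 6 in bin 9; 9 remain.
Put 3 in bin 2; 0 remain.
Put 2 in bin 1; 0 remain.
Put 2 in bin 3; 2 remain.
Put 1 in bin 3; 1 remain.
9 bins × 15 = 135; used 114; unused 21.

21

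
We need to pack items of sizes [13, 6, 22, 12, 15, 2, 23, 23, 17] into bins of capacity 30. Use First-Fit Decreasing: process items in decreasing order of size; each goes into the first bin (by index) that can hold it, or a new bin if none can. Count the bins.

5 bins

Sorted descending: 23, 23, 22, 17, 15, 13, 12, 6, 2.
Put 23 in bin 1; 7 remain.
Put 23 in bin 2; 7 remain.
Put 22 in bin 3; 8 remain.
Put 17 in bin 4; 13 remain.
Put 15 in bin 5; 15 remain.
Put 13 in bin 4; 0 remain.
Put 12 in bin 5; 3 remain.
Put 6 in bin 1; 1 remain.
Put 2 in bin 2; 5 remain.
Final bins: [23,6] [23,2] [22] [17,13] [15,12].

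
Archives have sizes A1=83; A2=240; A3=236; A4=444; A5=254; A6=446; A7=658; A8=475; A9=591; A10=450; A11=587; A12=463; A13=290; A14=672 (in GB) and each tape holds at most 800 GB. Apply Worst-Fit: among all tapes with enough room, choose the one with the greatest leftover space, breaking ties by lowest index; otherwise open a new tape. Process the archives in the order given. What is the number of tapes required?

tape 1: place A1 (83 GB), 717 GB left
tape 1: place A2 (240 GB), 477 GB left
tape 1: place A3 (236 GB), 241 GB left
tape 2: place A4 (444 GB), 356 GB left
tape 2: place A5 (254 GB), 102 GB left
tape 3: place A6 (446 GB), 354 GB left
tape 4: place A7 (658 GB), 142 GB left
tape 5: place A8 (475 GB), 325 GB left
tape 6: place A9 (591 GB), 209 GB left
tape 7: place A10 (450 GB), 350 GB left
tape 8: place A11 (587 GB), 213 GB left
tape 9: place A12 (463 GB), 337 GB left
tape 3: place A13 (290 GB), 64 GB left
tape 10: place A14 (672 GB), 128 GB left
Final tapes: [83,240,236] [444,254] [446,290] [658] [475] [591] [450] [587] [463] [672].

10 tapes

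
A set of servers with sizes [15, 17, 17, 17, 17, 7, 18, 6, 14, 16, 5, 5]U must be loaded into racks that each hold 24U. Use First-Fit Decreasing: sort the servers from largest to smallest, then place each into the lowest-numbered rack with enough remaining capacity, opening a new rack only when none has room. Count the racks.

Sorted descending: 18, 17, 17, 17, 17, 16, 15, 14, 7, 6, 5, 5.
18U → rack 1 (remaining 6U)
17U → rack 2 (remaining 7U)
17U → rack 3 (remaining 7U)
17U → rack 4 (remaining 7U)
17U → rack 5 (remaining 7U)
16U → rack 6 (remaining 8U)
15U → rack 7 (remaining 9U)
14U → rack 8 (remaining 10U)
7U → rack 2 (remaining 0U)
6U → rack 1 (remaining 0U)
5U → rack 3 (remaining 2U)
5U → rack 4 (remaining 2U)
Final racks: [18,6] [17,7] [17,5] [17,5] [17] [16] [15] [14].

8 racks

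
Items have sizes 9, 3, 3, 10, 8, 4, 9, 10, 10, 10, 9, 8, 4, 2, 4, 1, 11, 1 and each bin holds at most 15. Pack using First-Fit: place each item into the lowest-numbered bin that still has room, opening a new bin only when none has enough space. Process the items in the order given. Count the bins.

Put 9 in bin 1; 6 remain.
Put 3 in bin 1; 3 remain.
Put 3 in bin 1; 0 remain.
Put 10 in bin 2; 5 remain.
Put 8 in bin 3; 7 remain.
Put 4 in bin 2; 1 remain.
Put 9 in bin 4; 6 remain.
Put 10 in bin 5; 5 remain.
Put 10 in bin 6; 5 remain.
Put 10 in bin 7; 5 remain.
Put 9 in bin 8; 6 remain.
Put 8 in bin 9; 7 remain.
Put 4 in bin 3; 3 remain.
Put 2 in bin 3; 1 remain.
Put 4 in bin 4; 2 remain.
Put 1 in bin 2; 0 remain.
Put 11 in bin 10; 4 remain.
Put 1 in bin 3; 0 remain.
Final bins: [9,3,3] [10,4,1] [8,4,2,1] [9,4] [10] [10] [10] [9] [8] [11].

10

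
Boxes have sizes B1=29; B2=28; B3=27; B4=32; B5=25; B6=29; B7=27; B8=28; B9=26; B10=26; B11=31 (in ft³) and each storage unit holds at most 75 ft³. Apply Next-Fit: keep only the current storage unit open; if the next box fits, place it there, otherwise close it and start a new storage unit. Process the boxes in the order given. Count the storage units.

B1 (29 ft³) → storage unit 1 (remaining 46 ft³)
B2 (28 ft³) → storage unit 1 (remaining 18 ft³)
B3 (27 ft³) → storage unit 2 (remaining 48 ft³)
B4 (32 ft³) → storage unit 2 (remaining 16 ft³)
B5 (25 ft³) → storage unit 3 (remaining 50 ft³)
B6 (29 ft³) → storage unit 3 (remaining 21 ft³)
B7 (27 ft³) → storage unit 4 (remaining 48 ft³)
B8 (28 ft³) → storage unit 4 (remaining 20 ft³)
B9 (26 ft³) → storage unit 5 (remaining 49 ft³)
B10 (26 ft³) → storage unit 5 (remaining 23 ft³)
B11 (31 ft³) → storage unit 6 (remaining 44 ft³)

6 storage units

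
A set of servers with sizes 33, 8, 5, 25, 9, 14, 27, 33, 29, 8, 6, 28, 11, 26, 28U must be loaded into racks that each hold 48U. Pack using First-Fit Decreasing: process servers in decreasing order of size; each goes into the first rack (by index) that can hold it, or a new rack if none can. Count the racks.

8

Sorted descending: 33, 33, 29, 28, 28, 27, 26, 25, 14, 11, 9, 8, 8, 6, 5.
rack 1: place 33U, 15U left
rack 2: place 33U, 15U left
rack 3: place 29U, 19U left
rack 4: place 28U, 20U left
rack 5: place 28U, 20U left
rack 6: place 27U, 21U left
rack 7: place 26U, 22U left
rack 8: place 25U, 23U left
rack 1: place 14U, 1U left
rack 2: place 11U, 4U left
rack 3: place 9U, 10U left
rack 3: place 8U, 2U left
rack 4: place 8U, 12U left
rack 4: place 6U, 6U left
rack 4: place 5U, 1U left
Final racks: [33,14] [33,11] [29,9,8] [28,8,6,5] [28] [27] [26] [25].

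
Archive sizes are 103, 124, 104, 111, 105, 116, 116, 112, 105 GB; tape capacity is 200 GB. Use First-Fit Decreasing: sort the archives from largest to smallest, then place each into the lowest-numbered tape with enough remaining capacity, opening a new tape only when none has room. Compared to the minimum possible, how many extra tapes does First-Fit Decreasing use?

First-Fit Decreasing: [124] [116] [116] [112] [111] [105] [105] [104] [103] → 9 tapes.
9 archives exceed 100 GB (half the capacity), and no two of those can share a tape, so at least 9 tapes are needed.
So 9 is already optimal.

0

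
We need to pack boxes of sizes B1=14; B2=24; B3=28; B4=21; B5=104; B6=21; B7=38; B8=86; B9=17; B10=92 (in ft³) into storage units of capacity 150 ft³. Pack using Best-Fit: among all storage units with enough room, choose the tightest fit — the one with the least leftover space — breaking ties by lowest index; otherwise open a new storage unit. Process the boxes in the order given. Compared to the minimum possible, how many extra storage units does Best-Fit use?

Best-Fit: [14,24,28,21,38,17] [104,21] [86] [92] → 4 storage units.
Total size 445 ft³; any packing needs at least ⌈445/150⌉ = 3 storage units.
An optimal packing achieves that bound: [104,24,21] [92,38,17] [86,28,21,14] → 3 storage units.
Excess: 4 − 3 = 1.

1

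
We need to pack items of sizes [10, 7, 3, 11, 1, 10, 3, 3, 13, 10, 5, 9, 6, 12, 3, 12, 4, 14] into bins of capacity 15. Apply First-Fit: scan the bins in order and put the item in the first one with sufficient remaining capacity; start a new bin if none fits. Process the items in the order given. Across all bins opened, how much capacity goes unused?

14

bin 1: place 10, 5 left
bin 2: place 7, 8 left
bin 1: place 3, 2 left
bin 3: place 11, 4 left
bin 1: place 1, 1 left
bin 4: place 10, 5 left
bin 2: place 3, 5 left
bin 2: place 3, 2 left
bin 5: place 13, 2 left
bin 6: place 10, 5 left
bin 4: place 5, 0 left
bin 7: place 9, 6 left
bin 7: place 6, 0 left
bin 8: place 12, 3 left
bin 3: place 3, 1 left
bin 9: place 12, 3 left
bin 6: place 4, 1 left
bin 10: place 14, 1 left
10 bins × 15 = 150; used 136; unused 14.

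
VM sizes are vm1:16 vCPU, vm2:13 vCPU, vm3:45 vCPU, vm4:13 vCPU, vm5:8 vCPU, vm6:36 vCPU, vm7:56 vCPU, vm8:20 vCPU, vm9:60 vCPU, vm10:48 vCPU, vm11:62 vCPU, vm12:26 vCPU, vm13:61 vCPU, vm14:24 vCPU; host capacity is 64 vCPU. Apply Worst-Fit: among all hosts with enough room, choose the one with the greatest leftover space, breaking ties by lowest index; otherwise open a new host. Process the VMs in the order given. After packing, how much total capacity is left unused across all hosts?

Put vm1 (16 vCPU) in host 1; 48 vCPU remain.
Put vm2 (13 vCPU) in host 1; 35 vCPU remain.
Put vm3 (45 vCPU) in host 2; 19 vCPU remain.
Put vm4 (13 vCPU) in host 1; 22 vCPU remain.
Put vm5 (8 vCPU) in host 1; 14 vCPU remain.
Put vm6 (36 vCPU) in host 3; 28 vCPU remain.
Put vm7 (56 vCPU) in host 4; 8 vCPU remain.
Put vm8 (20 vCPU) in host 3; 8 vCPU remain.
Put vm9 (60 vCPU) in host 5; 4 vCPU remain.
Put vm10 (48 vCPU) in host 6; 16 vCPU remain.
Put vm11 (62 vCPU) in host 7; 2 vCPU remain.
Put vm12 (26 vCPU) in host 8; 38 vCPU remain.
Put vm13 (61 vCPU) in host 9; 3 vCPU remain.
Put vm14 (24 vCPU) in host 8; 14 vCPU remain.
9 hosts × 64 vCPU = 576 vCPU; used 488 vCPU; unused 88 vCPU.

88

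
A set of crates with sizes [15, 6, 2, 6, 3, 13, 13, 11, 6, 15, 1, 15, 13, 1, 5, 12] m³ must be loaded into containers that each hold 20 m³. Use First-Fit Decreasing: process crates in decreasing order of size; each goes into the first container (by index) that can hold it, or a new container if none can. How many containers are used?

Sorted descending: 15, 15, 15, 13, 13, 13, 12, 11, 6, 6, 6, 5, 3, 2, 1, 1.
container 1: place 15 m³, 5 m³ left
container 2: place 15 m³, 5 m³ left
container 3: place 15 m³, 5 m³ left
container 4: place 13 m³, 7 m³ left
container 5: place 13 m³, 7 m³ left
container 6: place 13 m³, 7 m³ left
container 7: place 12 m³, 8 m³ left
container 8: place 11 m³, 9 m³ left
container 4: place 6 m³, 1 m³ left
container 5: place 6 m³, 1 m³ left
container 6: place 6 m³, 1 m³ left
container 1: place 5 m³, 0 m³ left
container 2: place 3 m³, 2 m³ left
container 2: place 2 m³, 0 m³ left
container 3: place 1 m³, 4 m³ left
container 3: place 1 m³, 3 m³ left

8 containers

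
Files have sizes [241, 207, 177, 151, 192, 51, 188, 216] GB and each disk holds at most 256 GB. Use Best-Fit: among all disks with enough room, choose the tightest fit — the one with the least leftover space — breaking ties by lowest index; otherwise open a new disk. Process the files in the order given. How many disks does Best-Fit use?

7 disks

disk 1: place 241 GB, 15 GB left
disk 2: place 207 GB, 49 GB left
disk 3: place 177 GB, 79 GB left
disk 4: place 151 GB, 105 GB left
disk 5: place 192 GB, 64 GB left
disk 5: place 51 GB, 13 GB left
disk 6: place 188 GB, 68 GB left
disk 7: place 216 GB, 40 GB left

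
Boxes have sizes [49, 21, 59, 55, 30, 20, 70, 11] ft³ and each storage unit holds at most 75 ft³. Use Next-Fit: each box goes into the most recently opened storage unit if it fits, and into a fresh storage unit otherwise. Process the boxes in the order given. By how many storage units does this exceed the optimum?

Next-Fit: [49,21] [59] [55] [30,20] [70] [11] → 6 storage units.
Total size 315 ft³; any packing needs at least ⌈315/75⌉ = 5 storage units.
An optimal packing achieves that bound: [70] [59,11] [55,20] [49,21] [30] → 5 storage units.
Excess: 6 − 5 = 1.

1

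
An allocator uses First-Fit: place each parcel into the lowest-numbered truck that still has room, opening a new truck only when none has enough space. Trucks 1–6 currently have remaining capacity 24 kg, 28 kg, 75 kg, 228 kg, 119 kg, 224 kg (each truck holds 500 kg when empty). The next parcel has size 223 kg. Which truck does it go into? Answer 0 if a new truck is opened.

Trucks with room: truck 4 (228 kg), truck 6 (224 kg).
The first with room is truck 4.

4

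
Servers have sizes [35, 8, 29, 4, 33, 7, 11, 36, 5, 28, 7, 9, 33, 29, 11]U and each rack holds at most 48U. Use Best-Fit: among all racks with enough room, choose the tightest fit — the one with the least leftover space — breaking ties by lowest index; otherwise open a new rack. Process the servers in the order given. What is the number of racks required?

7

35U → rack 1 (remaining 13U)
8U → rack 1 (remaining 5U)
29U → rack 2 (remaining 19U)
4U → rack 1 (remaining 1U)
33U → rack 3 (remaining 15U)
7U → rack 3 (remaining 8U)
11U → rack 2 (remaining 8U)
36U → rack 4 (remaining 12U)
5U → rack 2 (remaining 3U)
28U → rack 5 (remaining 20U)
7U → rack 3 (remaining 1U)
9U → rack 4 (remaining 3U)
33U → rack 6 (remaining 15U)
29U → rack 7 (remaining 19U)
11U → rack 6 (remaining 4U)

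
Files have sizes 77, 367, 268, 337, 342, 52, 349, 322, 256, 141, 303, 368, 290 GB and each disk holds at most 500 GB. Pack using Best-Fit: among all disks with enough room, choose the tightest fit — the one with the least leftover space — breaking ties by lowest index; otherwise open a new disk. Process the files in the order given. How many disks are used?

disk 1: place 77 GB, 423 GB left
disk 1: place 367 GB, 56 GB left
disk 2: place 268 GB, 232 GB left
disk 3: place 337 GB, 163 GB left
disk 4: place 342 GB, 158 GB left
disk 1: place 52 GB, 4 GB left
disk 5: place 349 GB, 151 GB left
disk 6: place 322 GB, 178 GB left
disk 7: place 256 GB, 244 GB left
disk 5: place 141 GB, 10 GB left
disk 8: place 303 GB, 197 GB left
disk 9: place 368 GB, 132 GB left
disk 10: place 290 GB, 210 GB left

10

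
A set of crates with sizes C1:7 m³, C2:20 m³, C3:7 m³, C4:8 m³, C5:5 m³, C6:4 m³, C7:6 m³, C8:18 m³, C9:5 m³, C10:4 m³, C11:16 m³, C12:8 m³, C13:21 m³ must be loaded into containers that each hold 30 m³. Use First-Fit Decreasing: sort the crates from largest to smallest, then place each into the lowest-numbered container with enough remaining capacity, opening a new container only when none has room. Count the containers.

5

Sorted descending: 21, 20, 18, 16, 8, 8, 7, 7, 6, 5, 5, 4, 4.
21 m³ → container 1 (remaining 9 m³)
20 m³ → container 2 (remaining 10 m³)
18 m³ → container 3 (remaining 12 m³)
16 m³ → container 4 (remaining 14 m³)
8 m³ → container 1 (remaining 1 m³)
8 m³ → container 2 (remaining 2 m³)
7 m³ → container 3 (remaining 5 m³)
7 m³ → container 4 (remaining 7 m³)
6 m³ → container 4 (remaining 1 m³)
5 m³ → container 3 (remaining 0 m³)
5 m³ → container 5 (remaining 25 m³)
4 m³ → container 5 (remaining 21 m³)
4 m³ → container 5 (remaining 17 m³)
Final containers: [21,8] [20,8] [18,7,5] [16,7,6] [5,4,4].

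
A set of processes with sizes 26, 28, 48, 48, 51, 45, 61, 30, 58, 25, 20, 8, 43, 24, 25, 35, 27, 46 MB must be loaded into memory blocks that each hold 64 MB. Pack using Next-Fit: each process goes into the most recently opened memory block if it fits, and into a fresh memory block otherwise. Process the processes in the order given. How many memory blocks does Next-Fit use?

13 memory blocks

Put 26 MB in memory block 1; 38 MB remain.
Put 28 MB in memory block 1; 10 MB remain.
Put 48 MB in memory block 2; 16 MB remain.
Put 48 MB in memory block 3; 16 MB remain.
Put 51 MB in memory block 4; 13 MB remain.
Put 45 MB in memory block 5; 19 MB remain.
Put 61 MB in memory block 6; 3 MB remain.
Put 30 MB in memory block 7; 34 MB remain.
Put 58 MB in memory block 8; 6 MB remain.
Put 25 MB in memory block 9; 39 MB remain.
Put 20 MB in memory block 9; 19 MB remain.
Put 8 MB in memory block 9; 11 MB remain.
Put 43 MB in memory block 10; 21 MB remain.
Put 24 MB in memory block 11; 40 MB remain.
Put 25 MB in memory block 11; 15 MB remain.
Put 35 MB in memory block 12; 29 MB remain.
Put 27 MB in memory block 12; 2 MB remain.
Put 46 MB in memory block 13; 18 MB remain.
Final memory blocks: [26,28] [48] [48] [51] [45] [61] [30] [58] [25,20,8] [43] [24,25] [35,27] [46].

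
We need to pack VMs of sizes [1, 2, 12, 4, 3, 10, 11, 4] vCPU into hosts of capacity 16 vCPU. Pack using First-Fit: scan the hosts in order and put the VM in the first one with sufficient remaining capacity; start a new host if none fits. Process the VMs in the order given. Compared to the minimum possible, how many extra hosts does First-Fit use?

1

First-Fit: [1,2,12] [4,3,4] [10] [11] → 4 hosts.
Total size 47 vCPU; any packing needs at least ⌈47/16⌉ = 3 hosts.
An optimal packing achieves that bound: [12,4] [11,4,1] [10,3,2] → 3 hosts.
Excess: 4 − 3 = 1.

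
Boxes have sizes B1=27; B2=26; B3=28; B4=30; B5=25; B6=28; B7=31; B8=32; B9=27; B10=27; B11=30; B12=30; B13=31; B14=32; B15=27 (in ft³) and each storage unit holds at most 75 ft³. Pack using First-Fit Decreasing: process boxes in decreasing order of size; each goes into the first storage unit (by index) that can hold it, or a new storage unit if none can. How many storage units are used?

Sorted descending: 32, 32, 31, 31, 30, 30, 30, 28, 28, 27, 27, 27, 27, 26, 25.
Put 32 ft³ in storage unit 1; 43 ft³ remain.
Put 32 ft³ in storage unit 1; 11 ft³ remain.
Put 31 ft³ in storage unit 2; 44 ft³ remain.
Put 31 ft³ in storage unit 2; 13 ft³ remain.
Put 30 ft³ in storage unit 3; 45 ft³ remain.
Put 30 ft³ in storage unit 3; 15 ft³ remain.
Put 30 ft³ in storage unit 4; 45 ft³ remain.
Put 28 ft³ in storage unit 4; 17 ft³ remain.
Put 28 ft³ in storage unit 5; 47 ft³ remain.
Put 27 ft³ in storage unit 5; 20 ft³ remain.
Put 27 ft³ in storage unit 6; 48 ft³ remain.
Put 27 ft³ in storage unit 6; 21 ft³ remain.
Put 27 ft³ in storage unit 7; 48 ft³ remain.
Put 26 ft³ in storage unit 7; 22 ft³ remain.
Put 25 ft³ in storage unit 8; 50 ft³ remain.

8 storage units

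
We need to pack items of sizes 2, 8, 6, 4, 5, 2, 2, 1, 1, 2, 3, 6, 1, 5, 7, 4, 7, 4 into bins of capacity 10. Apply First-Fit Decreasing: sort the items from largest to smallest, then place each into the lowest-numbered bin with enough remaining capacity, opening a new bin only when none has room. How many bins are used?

Sorted descending: 8, 7, 7, 6, 6, 5, 5, 4, 4, 4, 3, 2, 2, 2, 2, 1, 1, 1.
bin 1: place 8, 2 left
bin 2: place 7, 3 left
bin 3: place 7, 3 left
bin 4: place 6, 4 left
bin 5: place 6, 4 left
bin 6: place 5, 5 left
bin 6: place 5, 0 left
bin 4: place 4, 0 left
bin 5: place 4, 0 left
bin 7: place 4, 6 left
bin 2: place 3, 0 left
bin 1: place 2, 0 left
bin 3: place 2, 1 left
bin 7: place 2, 4 left
bin 7: place 2, 2 left
bin 3: place 1, 0 left
bin 7: place 1, 1 left
bin 7: place 1, 0 left

7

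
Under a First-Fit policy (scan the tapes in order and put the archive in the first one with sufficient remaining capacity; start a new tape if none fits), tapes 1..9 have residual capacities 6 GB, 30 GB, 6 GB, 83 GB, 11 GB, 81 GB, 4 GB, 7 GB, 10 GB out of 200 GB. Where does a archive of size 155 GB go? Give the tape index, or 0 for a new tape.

0

No tape has ≥ 155 GB free, so a new tape is opened.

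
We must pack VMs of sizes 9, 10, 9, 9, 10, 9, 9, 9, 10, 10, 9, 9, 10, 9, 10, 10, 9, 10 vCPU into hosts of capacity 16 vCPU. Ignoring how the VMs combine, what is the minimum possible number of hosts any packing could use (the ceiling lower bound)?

Total size = 9 + 10 + 9 + 9 + 10 + 9 + 9 + 9 + 10 + 10 + 9 + 9 + 10 + 9 + 10 + 10 + 9 + 10 = 170 vCPU.
⌈170 / 16⌉ = 11.

11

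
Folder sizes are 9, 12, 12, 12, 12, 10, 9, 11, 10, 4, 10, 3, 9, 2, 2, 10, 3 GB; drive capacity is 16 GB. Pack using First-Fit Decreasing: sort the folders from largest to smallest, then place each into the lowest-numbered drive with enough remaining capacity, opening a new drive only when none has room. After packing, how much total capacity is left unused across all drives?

Sorted descending: 12, 12, 12, 12, 11, 10, 10, 10, 10, 9, 9, 9, 4, 3, 3, 2, 2.
Put 12 GB in drive 1; 4 GB remain.
Put 12 GB in drive 2; 4 GB remain.
Put 12 GB in drive 3; 4 GB remain.
Put 12 GB in drive 4; 4 GB remain.
Put 11 GB in drive 5; 5 GB remain.
Put 10 GB in drive 6; 6 GB remain.
Put 10 GB in drive 7; 6 GB remain.
Put 10 GB in drive 8; 6 GB remain.
Put 10 GB in drive 9; 6 GB remain.
Put 9 GB in drive 10; 7 GB remain.
Put 9 GB in drive 11; 7 GB remain.
Put 9 GB in drive 12; 7 GB remain.
Put 4 GB in drive 1; 0 GB remain.
Put 3 GB in drive 2; 1 GB remain.
Put 3 GB in drive 3; 1 GB remain.
Put 2 GB in drive 4; 2 GB remain.
Put 2 GB in drive 4; 0 GB remain.
12 drives × 16 GB = 192 GB; used 140 GB; unused 52 GB.

52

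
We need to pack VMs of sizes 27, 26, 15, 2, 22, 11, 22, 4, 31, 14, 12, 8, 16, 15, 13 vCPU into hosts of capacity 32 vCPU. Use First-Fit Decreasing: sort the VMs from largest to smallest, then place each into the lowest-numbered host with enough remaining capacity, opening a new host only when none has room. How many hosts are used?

Sorted descending: 31, 27, 26, 22, 22, 16, 15, 15, 14, 13, 12, 11, 8, 4, 2.
31 vCPU → host 1 (remaining 1 vCPU)
27 vCPU → host 2 (remaining 5 vCPU)
26 vCPU → host 3 (remaining 6 vCPU)
22 vCPU → host 4 (remaining 10 vCPU)
22 vCPU → host 5 (remaining 10 vCPU)
16 vCPU → host 6 (remaining 16 vCPU)
15 vCPU → host 6 (remaining 1 vCPU)
15 vCPU → host 7 (remaining 17 vCPU)
14 vCPU → host 7 (remaining 3 vCPU)
13 vCPU → host 8 (remaining 19 vCPU)
12 vCPU → host 8 (remaining 7 vCPU)
11 vCPU → host 9 (remaining 21 vCPU)
8 vCPU → host 4 (remaining 2 vCPU)
4 vCPU → host 2 (remaining 1 vCPU)
2 vCPU → host 3 (remaining 4 vCPU)
Final hosts: [31] [27,4] [26,2] [22,8] [22] [16,15] [15,14] [13,12] [11].

9 hosts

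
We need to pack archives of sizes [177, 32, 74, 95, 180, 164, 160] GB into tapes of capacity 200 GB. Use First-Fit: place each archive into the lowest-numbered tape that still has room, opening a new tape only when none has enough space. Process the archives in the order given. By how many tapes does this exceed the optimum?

First-Fit: [177] [32,74] [95] [180] [164] [160] → 6 tapes.
Total size 882 GB; any packing needs at least ⌈882/200⌉ = 5 tapes.
An optimal packing achieves that bound: [180] [177] [164,32] [160] [95,74] → 5 tapes.
Excess: 6 − 5 = 1.

1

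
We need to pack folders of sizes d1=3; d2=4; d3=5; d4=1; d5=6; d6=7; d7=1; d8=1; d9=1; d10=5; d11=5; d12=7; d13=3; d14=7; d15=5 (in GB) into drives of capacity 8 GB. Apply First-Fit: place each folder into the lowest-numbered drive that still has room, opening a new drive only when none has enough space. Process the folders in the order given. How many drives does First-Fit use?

Put d1 (3 GB) in drive 1; 5 GB remain.
Put d2 (4 GB) in drive 1; 1 GB remain.
Put d3 (5 GB) in drive 2; 3 GB remain.
Put d4 (1 GB) in drive 1; 0 GB remain.
Put d5 (6 GB) in drive 3; 2 GB remain.
Put d6 (7 GB) in drive 4; 1 GB remain.
Put d7 (1 GB) in drive 2; 2 GB remain.
Put d8 (1 GB) in drive 2; 1 GB remain.
Put d9 (1 GB) in drive 2; 0 GB remain.
Put d10 (5 GB) in drive 5; 3 GB remain.
Put d11 (5 GB) in drive 6; 3 GB remain.
Put d12 (7 GB) in drive 7; 1 GB remain.
Put d13 (3 GB) in drive 5; 0 GB remain.
Put d14 (7 GB) in drive 8; 1 GB remain.
Put d15 (5 GB) in drive 9; 3 GB remain.

9 drives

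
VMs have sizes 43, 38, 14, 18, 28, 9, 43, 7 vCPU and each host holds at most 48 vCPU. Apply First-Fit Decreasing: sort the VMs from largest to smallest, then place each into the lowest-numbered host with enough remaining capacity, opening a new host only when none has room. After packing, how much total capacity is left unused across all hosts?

Sorted descending: 43, 43, 38, 28, 18, 14, 9, 7.
Put 43 vCPU in host 1; 5 vCPU remain.
Put 43 vCPU in host 2; 5 vCPU remain.
Put 38 vCPU in host 3; 10 vCPU remain.
Put 28 vCPU in host 4; 20 vCPU remain.
Put 18 vCPU in host 4; 2 vCPU remain.
Put 14 vCPU in host 5; 34 vCPU remain.
Put 9 vCPU in host 3; 1 vCPU remain.
Put 7 vCPU in host 5; 27 vCPU remain.
5 hosts × 48 vCPU = 240 vCPU; used 200 vCPU; unused 40 vCPU.

40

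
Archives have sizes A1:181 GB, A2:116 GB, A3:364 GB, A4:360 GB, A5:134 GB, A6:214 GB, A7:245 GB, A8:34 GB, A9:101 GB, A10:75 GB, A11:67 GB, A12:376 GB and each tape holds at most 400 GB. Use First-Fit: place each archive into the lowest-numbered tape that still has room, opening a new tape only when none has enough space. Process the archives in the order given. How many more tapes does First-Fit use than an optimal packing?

1

First-Fit: [181,116,34,67] [364] [360] [134,214] [245,101] [75] [376] → 7 tapes.
Total size 2267 GB; any packing needs at least ⌈2267/400⌉ = 6 tapes.
An optimal packing achieves that bound: [376] [364,34] [360] [245,134] [214,181] [116,101,75,67] → 6 tapes.
Excess: 7 − 6 = 1.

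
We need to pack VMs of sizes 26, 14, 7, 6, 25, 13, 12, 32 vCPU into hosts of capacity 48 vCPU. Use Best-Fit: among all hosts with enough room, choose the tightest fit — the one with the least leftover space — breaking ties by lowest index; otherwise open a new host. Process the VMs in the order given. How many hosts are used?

3 hosts

26 vCPU → host 1 (remaining 22 vCPU)
14 vCPU → host 1 (remaining 8 vCPU)
7 vCPU → host 1 (remaining 1 vCPU)
6 vCPU → host 2 (remaining 42 vCPU)
25 vCPU → host 2 (remaining 17 vCPU)
13 vCPU → host 2 (remaining 4 vCPU)
12 vCPU → host 3 (remaining 36 vCPU)
32 vCPU → host 3 (remaining 4 vCPU)
Final hosts: [26,14,7] [6,25,13] [12,32].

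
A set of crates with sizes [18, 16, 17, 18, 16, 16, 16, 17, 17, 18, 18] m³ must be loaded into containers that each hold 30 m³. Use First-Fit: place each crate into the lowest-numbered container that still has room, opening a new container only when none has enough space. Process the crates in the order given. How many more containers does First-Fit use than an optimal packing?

First-Fit: [18] [16] [17] [18] [16] [16] [16] [17] [17] [18] [18] → 11 containers.
11 crates exceed 15 m³ (half the capacity), and no two of those can share a container, so at least 11 containers are needed.
So 11 is already optimal.

0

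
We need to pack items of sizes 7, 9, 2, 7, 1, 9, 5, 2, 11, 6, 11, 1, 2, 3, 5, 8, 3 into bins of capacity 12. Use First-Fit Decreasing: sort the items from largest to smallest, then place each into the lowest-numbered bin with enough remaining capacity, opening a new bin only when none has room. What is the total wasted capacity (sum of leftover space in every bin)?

Sorted descending: 11, 11, 9, 9, 8, 7, 7, 6, 5, 5, 3, 3, 2, 2, 2, 1, 1.
bin 1: place 11, 1 left
bin 2: place 11, 1 left
bin 3: place 9, 3 left
bin 4: place 9, 3 left
bin 5: place 8, 4 left
bin 6: place 7, 5 left
bin 7: place 7, 5 left
bin 8: place 6, 6 left
bin 6: place 5, 0 left
bin 7: place 5, 0 left
bin 3: place 3, 0 left
bin 4: place 3, 0 left
bin 5: place 2, 2 left
bin 5: place 2, 0 left
bin 8: place 2, 4 left
bin 1: place 1, 0 left
bin 2: place 1, 0 left
8 bins × 12 = 96; used 92; unused 4.

4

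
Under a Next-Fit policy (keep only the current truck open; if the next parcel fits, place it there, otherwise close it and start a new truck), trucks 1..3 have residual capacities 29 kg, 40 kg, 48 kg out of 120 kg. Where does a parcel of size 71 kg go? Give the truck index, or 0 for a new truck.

0

Next-Fit only looks at truck 3, which has 48 kg free.
71 kg does not fit, so a new truck is opened.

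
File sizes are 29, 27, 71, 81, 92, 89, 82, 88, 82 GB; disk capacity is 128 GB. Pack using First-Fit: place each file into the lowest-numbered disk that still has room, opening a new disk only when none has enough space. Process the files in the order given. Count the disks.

7

Put 29 GB in disk 1; 99 GB remain.
Put 27 GB in disk 1; 72 GB remain.
Put 71 GB in disk 1; 1 GB remain.
Put 81 GB in disk 2; 47 GB remain.
Put 92 GB in disk 3; 36 GB remain.
Put 89 GB in disk 4; 39 GB remain.
Put 82 GB in disk 5; 46 GB remain.
Put 88 GB in disk 6; 40 GB remain.
Put 82 GB in disk 7; 46 GB remain.
Final disks: [29,27,71] [81] [92] [89] [82] [88] [82].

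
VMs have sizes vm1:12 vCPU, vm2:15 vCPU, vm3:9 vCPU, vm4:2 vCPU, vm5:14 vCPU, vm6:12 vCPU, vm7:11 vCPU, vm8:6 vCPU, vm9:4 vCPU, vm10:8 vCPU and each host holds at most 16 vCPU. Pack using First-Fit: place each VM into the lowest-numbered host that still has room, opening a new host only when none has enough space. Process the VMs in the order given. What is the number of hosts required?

7 hosts

vm1 (12 vCPU) → host 1 (remaining 4 vCPU)
vm2 (15 vCPU) → host 2 (remaining 1 vCPU)
vm3 (9 vCPU) → host 3 (remaining 7 vCPU)
vm4 (2 vCPU) → host 1 (remaining 2 vCPU)
vm5 (14 vCPU) → host 4 (remaining 2 vCPU)
vm6 (12 vCPU) → host 5 (remaining 4 vCPU)
vm7 (11 vCPU) → host 6 (remaining 5 vCPU)
vm8 (6 vCPU) → host 3 (remaining 1 vCPU)
vm9 (4 vCPU) → host 5 (remaining 0 vCPU)
vm10 (8 vCPU) → host 7 (remaining 8 vCPU)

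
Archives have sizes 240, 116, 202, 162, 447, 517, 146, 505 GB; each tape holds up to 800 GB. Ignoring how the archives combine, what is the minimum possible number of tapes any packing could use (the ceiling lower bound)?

3 tapes

Total size = 240 + 116 + 202 + 162 + 447 + 517 + 146 + 505 = 2335 GB.
⌈2335 / 800⌉ = 3.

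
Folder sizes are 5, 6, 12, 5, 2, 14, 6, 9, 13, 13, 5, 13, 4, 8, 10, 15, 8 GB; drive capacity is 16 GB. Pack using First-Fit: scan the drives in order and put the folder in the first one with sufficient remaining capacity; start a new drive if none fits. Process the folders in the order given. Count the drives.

11

Put 5 GB in drive 1; 11 GB remain.
Put 6 GB in drive 1; 5 GB remain.
Put 12 GB in drive 2; 4 GB remain.
Put 5 GB in drive 1; 0 GB remain.
Put 2 GB in drive 2; 2 GB remain.
Put 14 GB in drive 3; 2 GB remain.
Put 6 GB in drive 4; 10 GB remain.
Put 9 GB in drive 4; 1 GB remain.
Put 13 GB in drive 5; 3 GB remain.
Put 13 GB in drive 6; 3 GB remain.
Put 5 GB in drive 7; 11 GB remain.
Put 13 GB in drive 8; 3 GB remain.
Put 4 GB in drive 7; 7 GB remain.
Put 8 GB in drive 9; 8 GB remain.
Put 10 GB in drive 10; 6 GB remain.
Put 15 GB in drive 11; 1 GB remain.
Put 8 GB in drive 9; 0 GB remain.
Final drives: [5,6,5] [12,2] [14] [6,9] [13] [13] [5,4] [13] [8,8] [10] [15].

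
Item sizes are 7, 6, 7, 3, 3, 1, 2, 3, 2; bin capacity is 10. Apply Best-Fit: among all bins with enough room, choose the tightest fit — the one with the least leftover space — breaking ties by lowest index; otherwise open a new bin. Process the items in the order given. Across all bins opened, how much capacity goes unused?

7 → bin 1 (remaining 3)
6 → bin 2 (remaining 4)
7 → bin 3 (remaining 3)
3 → bin 1 (remaining 0)
3 → bin 3 (remaining 0)
1 → bin 2 (remaining 3)
2 → bin 2 (remaining 1)
3 → bin 4 (remaining 7)
2 → bin 4 (remaining 5)
4 bins × 10 = 40; used 34; unused 6.

6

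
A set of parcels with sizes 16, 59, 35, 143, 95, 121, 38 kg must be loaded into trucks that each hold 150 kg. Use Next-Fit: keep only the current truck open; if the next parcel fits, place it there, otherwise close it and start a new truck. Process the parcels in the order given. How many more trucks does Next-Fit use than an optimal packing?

1

Next-Fit: [16,59,35] [143] [95] [121] [38] → 5 trucks.
Total size 507 kg; any packing needs at least ⌈507/150⌉ = 4 trucks.
An optimal packing achieves that bound: [143] [121,16] [95,38] [59,35] → 4 trucks.
Excess: 5 − 4 = 1.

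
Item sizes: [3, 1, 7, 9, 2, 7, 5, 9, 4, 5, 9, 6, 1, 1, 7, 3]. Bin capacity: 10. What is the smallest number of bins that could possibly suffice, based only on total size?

8

Total size = 3 + 1 + 7 + 9 + 2 + 7 + 5 + 9 + 4 + 5 + 9 + 6 + 1 + 1 + 7 + 3 = 79.
⌈79 / 10⌉ = 8.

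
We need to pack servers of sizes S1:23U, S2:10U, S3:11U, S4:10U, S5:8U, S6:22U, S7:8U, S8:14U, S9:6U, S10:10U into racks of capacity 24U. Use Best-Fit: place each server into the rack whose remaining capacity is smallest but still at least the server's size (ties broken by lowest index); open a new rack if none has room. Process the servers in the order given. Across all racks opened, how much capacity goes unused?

22

S1 (23U) → rack 1 (remaining 1U)
S2 (10U) → rack 2 (remaining 14U)
S3 (11U) → rack 2 (remaining 3U)
S4 (10U) → rack 3 (remaining 14U)
S5 (8U) → rack 3 (remaining 6U)
S6 (22U) → rack 4 (remaining 2U)
S7 (8U) → rack 5 (remaining 16U)
S8 (14U) → rack 5 (remaining 2U)
S9 (6U) → rack 3 (remaining 0U)
S10 (10U) → rack 6 (remaining 14U)
6 racks × 24U = 144U; used 122U; unused 22U.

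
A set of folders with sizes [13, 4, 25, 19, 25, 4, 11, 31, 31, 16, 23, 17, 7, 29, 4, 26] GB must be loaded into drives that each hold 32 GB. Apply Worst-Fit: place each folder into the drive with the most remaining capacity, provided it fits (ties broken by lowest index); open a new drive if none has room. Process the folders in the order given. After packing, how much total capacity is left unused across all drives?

drive 1: place 13 GB, 19 GB left
drive 1: place 4 GB, 15 GB left
drive 2: place 25 GB, 7 GB left
drive 3: place 19 GB, 13 GB left
drive 4: place 25 GB, 7 GB left
drive 1: place 4 GB, 11 GB left
drive 3: place 11 GB, 2 GB left
drive 5: place 31 GB, 1 GB left
drive 6: place 31 GB, 1 GB left
drive 7: place 16 GB, 16 GB left
drive 8: place 23 GB, 9 GB left
drive 9: place 17 GB, 15 GB left
drive 7: place 7 GB, 9 GB left
drive 10: place 29 GB, 3 GB left
drive 9: place 4 GB, 11 GB left
drive 11: place 26 GB, 6 GB left
11 drives × 32 GB = 352 GB; used 285 GB; unused 67 GB.

67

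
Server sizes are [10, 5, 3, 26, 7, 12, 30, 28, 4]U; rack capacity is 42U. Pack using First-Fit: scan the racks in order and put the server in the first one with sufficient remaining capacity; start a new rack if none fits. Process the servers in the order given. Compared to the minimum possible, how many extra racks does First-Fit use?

First-Fit: [10,5,3,7,12,4] [26] [30] [28] → 4 racks.
Total size 125U; any packing needs at least ⌈125/42⌉ = 3 racks.
An optimal packing achieves that bound: [30,12] [28,10,4] [26,7,5,3] → 3 racks.
Excess: 4 − 3 = 1.

1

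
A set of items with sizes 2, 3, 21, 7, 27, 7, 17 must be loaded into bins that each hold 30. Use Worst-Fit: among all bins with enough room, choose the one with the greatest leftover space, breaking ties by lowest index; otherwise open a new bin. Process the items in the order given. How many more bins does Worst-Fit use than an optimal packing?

1

Worst-Fit: [2,3,21] [7,7] [27] [17] → 4 bins.
Total size 84; any packing needs at least ⌈84/30⌉ = 3 bins.
An optimal packing achieves that bound: [27,3] [21,7,2] [17,7] → 3 bins.
Excess: 4 − 3 = 1.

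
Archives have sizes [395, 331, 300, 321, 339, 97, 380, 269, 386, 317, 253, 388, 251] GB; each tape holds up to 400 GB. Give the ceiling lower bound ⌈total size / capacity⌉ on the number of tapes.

11 tapes

Total size = 395 + 331 + 300 + 321 + 339 + 97 + 380 + 269 + 386 + 317 + 253 + 388 + 251 = 4027 GB.
⌈4027 / 400⌉ = 11.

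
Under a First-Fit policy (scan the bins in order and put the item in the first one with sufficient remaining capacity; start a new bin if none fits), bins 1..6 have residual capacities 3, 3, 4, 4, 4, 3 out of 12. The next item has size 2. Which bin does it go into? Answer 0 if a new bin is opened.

Bins with room: bin 1 (3), bin 2 (3), bin 3 (4), bin 4 (4), bin 5 (4), bin 6 (3).
The first with room is bin 1.

1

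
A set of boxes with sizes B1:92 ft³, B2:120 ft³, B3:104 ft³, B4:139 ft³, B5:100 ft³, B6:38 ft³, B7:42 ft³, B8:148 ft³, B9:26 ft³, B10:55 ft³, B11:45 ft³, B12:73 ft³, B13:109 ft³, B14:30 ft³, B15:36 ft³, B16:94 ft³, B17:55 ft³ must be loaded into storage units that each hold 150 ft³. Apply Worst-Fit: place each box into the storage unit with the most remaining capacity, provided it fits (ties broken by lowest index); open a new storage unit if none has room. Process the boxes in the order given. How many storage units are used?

10 storage units

B1 (92 ft³) → storage unit 1 (remaining 58 ft³)
B2 (120 ft³) → storage unit 2 (remaining 30 ft³)
B3 (104 ft³) → storage unit 3 (remaining 46 ft³)
B4 (139 ft³) → storage unit 4 (remaining 11 ft³)
B5 (100 ft³) → storage unit 5 (remaining 50 ft³)
B6 (38 ft³) → storage unit 1 (remaining 20 ft³)
B7 (42 ft³) → storage unit 5 (remaining 8 ft³)
B8 (148 ft³) → storage unit 6 (remaining 2 ft³)
B9 (26 ft³) → storage unit 3 (remaining 20 ft³)
B10 (55 ft³) → storage unit 7 (remaining 95 ft³)
B11 (45 ft³) → storage unit 7 (remaining 50 ft³)
B12 (73 ft³) → storage unit 8 (remaining 77 ft³)
B13 (109 ft³) → storage unit 9 (remaining 41 ft³)
B14 (30 ft³) → storage unit 8 (remaining 47 ft³)
B15 (36 ft³) → storage unit 7 (remaining 14 ft³)
B16 (94 ft³) → storage unit 10 (remaining 56 ft³)
B17 (55 ft³) → storage unit 10 (remaining 1 ft³)
Final storage units: [92,38] [120] [104,26] [139] [100,42] [148] [55,45,36] [73,30] [109] [94,55].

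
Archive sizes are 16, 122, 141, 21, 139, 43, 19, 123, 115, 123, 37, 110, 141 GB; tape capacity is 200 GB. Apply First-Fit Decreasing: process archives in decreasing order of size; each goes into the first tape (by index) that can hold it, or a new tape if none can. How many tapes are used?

8 tapes

Sorted descending: 141, 141, 139, 123, 123, 122, 115, 110, 43, 37, 21, 19, 16.
141 GB → tape 1 (remaining 59 GB)
141 GB → tape 2 (remaining 59 GB)
139 GB → tape 3 (remaining 61 GB)
123 GB → tape 4 (remaining 77 GB)
123 GB → tape 5 (remaining 77 GB)
122 GB → tape 6 (remaining 78 GB)
115 GB → tape 7 (remaining 85 GB)
110 GB → tape 8 (remaining 90 GB)
43 GB → tape 1 (remaining 16 GB)
37 GB → tape 2 (remaining 22 GB)
21 GB → tape 2 (remaining 1 GB)
19 GB → tape 3 (remaining 42 GB)
16 GB → tape 1 (remaining 0 GB)
Final tapes: [141,43,16] [141,37,21] [139,19] [123] [123] [122] [115] [110].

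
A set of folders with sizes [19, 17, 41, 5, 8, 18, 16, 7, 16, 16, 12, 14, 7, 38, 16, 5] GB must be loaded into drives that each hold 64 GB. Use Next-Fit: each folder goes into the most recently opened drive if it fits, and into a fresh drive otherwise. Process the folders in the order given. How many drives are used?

5 drives

drive 1: place 19 GB, 45 GB left
drive 1: place 17 GB, 28 GB left
drive 2: place 41 GB, 23 GB left
drive 2: place 5 GB, 18 GB left
drive 2: place 8 GB, 10 GB left
drive 3: place 18 GB, 46 GB left
drive 3: place 16 GB, 30 GB left
drive 3: place 7 GB, 23 GB left
drive 3: place 16 GB, 7 GB left
drive 4: place 16 GB, 48 GB left
drive 4: place 12 GB, 36 GB left
drive 4: place 14 GB, 22 GB left
drive 4: place 7 GB, 15 GB left
drive 5: place 38 GB, 26 GB left
drive 5: place 16 GB, 10 GB left
drive 5: place 5 GB, 5 GB left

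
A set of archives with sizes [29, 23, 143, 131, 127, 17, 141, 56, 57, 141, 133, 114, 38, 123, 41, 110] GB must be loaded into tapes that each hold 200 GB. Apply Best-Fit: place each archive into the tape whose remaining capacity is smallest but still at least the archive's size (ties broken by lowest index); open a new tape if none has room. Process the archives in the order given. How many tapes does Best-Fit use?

9

29 GB → tape 1 (remaining 171 GB)
23 GB → tape 1 (remaining 148 GB)
143 GB → tape 1 (remaining 5 GB)
131 GB → tape 2 (remaining 69 GB)
127 GB → tape 3 (remaining 73 GB)
17 GB → tape 2 (remaining 52 GB)
141 GB → tape 4 (remaining 59 GB)
56 GB → tape 4 (remaining 3 GB)
57 GB → tape 3 (remaining 16 GB)
141 GB → tape 5 (remaining 59 GB)
133 GB → tape 6 (remaining 67 GB)
114 GB → tape 7 (remaining 86 GB)
38 GB → tape 2 (remaining 14 GB)
123 GB → tape 8 (remaining 77 GB)
41 GB → tape 5 (remaining 18 GB)
110 GB → tape 9 (remaining 90 GB)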